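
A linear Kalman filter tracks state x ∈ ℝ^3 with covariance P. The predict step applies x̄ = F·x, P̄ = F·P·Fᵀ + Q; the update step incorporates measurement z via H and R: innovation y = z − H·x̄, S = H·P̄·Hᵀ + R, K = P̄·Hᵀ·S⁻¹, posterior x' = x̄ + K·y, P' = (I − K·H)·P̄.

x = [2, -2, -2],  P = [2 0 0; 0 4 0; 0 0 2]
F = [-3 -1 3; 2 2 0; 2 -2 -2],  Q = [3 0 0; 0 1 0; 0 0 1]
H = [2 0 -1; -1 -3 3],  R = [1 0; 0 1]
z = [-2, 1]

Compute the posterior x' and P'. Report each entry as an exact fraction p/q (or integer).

x̄ = F·x = [-10, 0, 12]
P̄ = F·P·Fᵀ + Q = [43 -20 -16; -20 25 -8; -16 -8 33]
y = z − H·x̄ = [30, -45]
S = H·P̄·Hᵀ + R = [270 -201; -201 686]
K = P̄·Hᵀ·S⁻¹ = [21247/48273 1348/16091; -37831/144819 -9254/48273; -16651/144819 8155/48273]
x' = x̄ + K·y = [-9100/16091, 38120/48273, 45791/48273]
P' = (I − K·H)·P̄ = [11303/16091 33920/48273 46571/48273; 33920/48273 216685/144819 241351/144819; 46571/48273 241351/144819 296077/144819]

x' = [-9100/16091, 38120/48273, 45791/48273]
P' = [11303/16091 33920/48273 46571/48273; 33920/48273 216685/144819 241351/144819; 46571/48273 241351/144819 296077/144819]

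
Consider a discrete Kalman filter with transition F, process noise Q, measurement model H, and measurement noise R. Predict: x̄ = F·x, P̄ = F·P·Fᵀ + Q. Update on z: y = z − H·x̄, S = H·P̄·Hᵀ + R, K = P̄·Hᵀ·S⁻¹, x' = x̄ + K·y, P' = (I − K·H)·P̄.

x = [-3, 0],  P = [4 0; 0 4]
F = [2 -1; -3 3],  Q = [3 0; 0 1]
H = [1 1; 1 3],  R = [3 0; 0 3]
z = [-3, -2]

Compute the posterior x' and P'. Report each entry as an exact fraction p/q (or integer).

x' = [-8101/3005, 146/601]
P' = [11697/3005 -984/601; -984/601 591/601]

x̄ = F·x = [-6, 9]
P̄ = F·P·Fᵀ + Q = [23 -36; -36 73]
y = z − H·x̄ = [-6, -23]
S = H·P̄·Hᵀ + R = [27 98; 98 467]
K = P̄·Hᵀ·S⁻¹ = [2259/3005 -1021/3005; -131/601 263/601]
x' = x̄ + K·y = [-8101/3005, 146/601]
P' = (I − K·H)·P̄ = [11697/3005 -984/601; -984/601 591/601]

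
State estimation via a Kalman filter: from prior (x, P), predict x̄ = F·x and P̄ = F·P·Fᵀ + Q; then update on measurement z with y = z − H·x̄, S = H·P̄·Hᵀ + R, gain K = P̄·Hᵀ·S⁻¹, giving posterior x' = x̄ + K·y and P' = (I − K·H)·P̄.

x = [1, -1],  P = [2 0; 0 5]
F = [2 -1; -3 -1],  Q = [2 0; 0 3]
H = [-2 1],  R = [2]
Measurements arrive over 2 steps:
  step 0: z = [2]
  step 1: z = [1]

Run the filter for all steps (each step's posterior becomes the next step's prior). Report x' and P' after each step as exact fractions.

step 0: x' = [-11/58, 42/29], P' = [371/116 167/29; 167/29 354/29]
step 1: x' = [-6530/3917, -27017/11751], P' = [12292/3917 23876/3917; 23876/3917 162046/11751]

step 0: x̄ = F·x = [3, -2]
step 0: P̄ = F·P·Fᵀ + Q = [15 -7; -7 26]
step 0: y = z − H·x̄ = [10]
step 0: S = H·P̄·Hᵀ + R = [116]
step 0: K = P̄·Hᵀ·S⁻¹ = [-37/116; 10/29]
step 0: x' = x̄ + K·y = [-11/58, 42/29]
step 0: P' = (I − K·H)·P̄ = [371/116 167/29; 167/29 354/29]
step 1: x̄ = F·x = [-53/29, -51/58]
step 1: P̄ = F·P·Fᵀ + Q = [115/29 -71/58; -71/58 9111/116]
step 1: y = z − H·x̄ = [-103/58]
step 1: S = H·P̄·Hᵀ + R = [11751/116]
step 1: K = P̄·Hᵀ·S⁻¹ = [-354/3917; 9395/11751]
step 1: x' = x̄ + K·y = [-6530/3917, -27017/11751]
step 1: P' = (I − K·H)·P̄ = [12292/3917 23876/3917; 23876/3917 162046/11751]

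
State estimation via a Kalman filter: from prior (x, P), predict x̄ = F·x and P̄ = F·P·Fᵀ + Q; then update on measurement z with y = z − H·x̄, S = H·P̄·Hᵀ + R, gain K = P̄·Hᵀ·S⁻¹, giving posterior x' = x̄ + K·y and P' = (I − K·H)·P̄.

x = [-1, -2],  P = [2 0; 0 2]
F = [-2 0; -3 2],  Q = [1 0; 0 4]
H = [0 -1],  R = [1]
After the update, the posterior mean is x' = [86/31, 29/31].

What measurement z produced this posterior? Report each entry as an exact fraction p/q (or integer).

x̄ = F·x = [2, -1]
P̄ = F·P·Fᵀ + Q = [9 12; 12 30]
S = H·P̄·Hᵀ + R = [31]
K = P̄·Hᵀ·S⁻¹ = [-12/31; -30/31]
x' − x̄ = [24/31, 60/31] = K·y
y = (KᵀK)⁻¹·Kᵀ·(x' − x̄) = [-2]
z = y + H·x̄ = [-2] + [1] = [-1]

z = [-1]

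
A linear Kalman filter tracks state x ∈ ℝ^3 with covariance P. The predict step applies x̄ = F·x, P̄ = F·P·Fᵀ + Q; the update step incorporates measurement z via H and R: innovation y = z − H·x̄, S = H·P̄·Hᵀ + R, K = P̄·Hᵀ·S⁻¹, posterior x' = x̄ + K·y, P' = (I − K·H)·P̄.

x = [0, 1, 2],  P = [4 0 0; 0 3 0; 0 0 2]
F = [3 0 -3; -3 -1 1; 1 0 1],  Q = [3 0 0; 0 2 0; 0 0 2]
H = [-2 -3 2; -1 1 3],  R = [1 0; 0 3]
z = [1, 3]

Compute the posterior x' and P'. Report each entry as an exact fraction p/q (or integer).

x̄ = F·x = [-6, 1, 2]
P̄ = F·P·Fᵀ + Q = [57 -42 6; -42 43 -10; 6 -10 8]
y = z − H·x̄ = [-12, -10]
S = H·P̄·Hᵀ + R = [216 13; 13 163]
K = P̄·Hᵀ·S⁻¹ = [4965/35039 -17808/35039; -11310/35039 12725/35039; 5438/35039 1286/35039]
x' = x̄ + K·y = [-91734/35039, 43509/35039, -8038/35039]
P' = (I − K·H)·P̄ = [435615/35039 -169473/35039 183888/35039; -169473/35039 71652/35039 -67650/35039; 183888/35039 -67650/35039 85132/35039]

x' = [-91734/35039, 43509/35039, -8038/35039]
P' = [435615/35039 -169473/35039 183888/35039; -169473/35039 71652/35039 -67650/35039; 183888/35039 -67650/35039 85132/35039]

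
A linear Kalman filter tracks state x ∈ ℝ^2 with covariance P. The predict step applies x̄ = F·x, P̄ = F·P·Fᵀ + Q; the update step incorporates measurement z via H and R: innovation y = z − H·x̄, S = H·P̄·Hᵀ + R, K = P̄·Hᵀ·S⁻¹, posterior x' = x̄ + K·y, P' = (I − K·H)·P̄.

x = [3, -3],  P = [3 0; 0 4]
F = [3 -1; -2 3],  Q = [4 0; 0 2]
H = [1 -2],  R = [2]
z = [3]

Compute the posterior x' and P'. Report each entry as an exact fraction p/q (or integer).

x' = [193/119, -95/119]
P' = [3470/357 1640/357; 1640/357 950/357]

x̄ = F·x = [12, -15]
P̄ = F·P·Fᵀ + Q = [35 -30; -30 50]
y = z − H·x̄ = [-39]
S = H·P̄·Hᵀ + R = [357]
K = P̄·Hᵀ·S⁻¹ = [95/357; -130/357]
x' = x̄ + K·y = [193/119, -95/119]
P' = (I − K·H)·P̄ = [3470/357 1640/357; 1640/357 950/357]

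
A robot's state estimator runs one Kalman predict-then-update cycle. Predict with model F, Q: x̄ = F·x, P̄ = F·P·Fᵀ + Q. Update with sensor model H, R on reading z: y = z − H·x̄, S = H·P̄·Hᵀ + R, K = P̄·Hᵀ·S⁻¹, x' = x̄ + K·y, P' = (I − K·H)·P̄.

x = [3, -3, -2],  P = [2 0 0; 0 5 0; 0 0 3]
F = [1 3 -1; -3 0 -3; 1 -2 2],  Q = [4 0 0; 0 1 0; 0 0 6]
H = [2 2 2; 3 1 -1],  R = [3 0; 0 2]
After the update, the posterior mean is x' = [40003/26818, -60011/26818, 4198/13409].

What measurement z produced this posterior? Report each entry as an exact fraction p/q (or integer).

z = [-1, 2]

x̄ = F·x = [-4, -3, 5]
P̄ = F·P·Fᵀ + Q = [54 3 -34; 3 46 -24; -34 -24 40]
S = H·P̄·Hᵀ + R = [123 224; 224 844]
K = P̄·Hᵀ·S⁻¹ = [-1438/13409 14173/53636; 6126/13409 -1483/53636; 1700/13409 -6177/26818]
x' − x̄ = [147275/26818, 20443/26818, -62847/13409] = K·y
y = (KᵀK)⁻¹·Kᵀ·(x' − x̄) = [3, 22]
z = y + H·x̄ = [3, 22] + [-4, -20] = [-1, 2]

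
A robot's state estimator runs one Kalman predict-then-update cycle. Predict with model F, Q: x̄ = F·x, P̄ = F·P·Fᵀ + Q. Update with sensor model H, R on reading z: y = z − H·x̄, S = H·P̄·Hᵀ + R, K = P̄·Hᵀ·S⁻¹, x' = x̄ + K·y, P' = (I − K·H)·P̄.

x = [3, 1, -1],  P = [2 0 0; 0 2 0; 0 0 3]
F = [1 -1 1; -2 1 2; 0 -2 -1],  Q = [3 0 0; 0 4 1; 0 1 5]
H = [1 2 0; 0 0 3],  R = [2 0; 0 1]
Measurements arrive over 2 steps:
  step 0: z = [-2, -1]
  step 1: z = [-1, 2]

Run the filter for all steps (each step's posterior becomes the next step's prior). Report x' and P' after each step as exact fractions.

step 0: x' = [33568/14219, -32700/14219, -5004/14219], P' = [123586/14219 -60190/14219 286/14219; -60190/14219 36258/14219 -160/14219; 286/14219 -160/14219 1567/14219]
step 1: x' = [14033489/147625395, -84957887/147625395, 102126617/147625395], P' = [1094436874/147625395 -580034122/147625395 7499962/147625395; -580034122/147625395 378269896/147625395 -4160416/147625395; 7499962/147625395 -4160416/147625395 16198681/147625395]

step 0: x̄ = F·x = [1, -7, -1]
step 0: P̄ = F·P·Fᵀ + Q = [10 0 1; 0 26 -9; 1 -9 16]
step 0: y = z − H·x̄ = [11, 2]
step 0: S = H·P̄·Hᵀ + R = [116 -51; -51 145]
step 0: K = P̄·Hᵀ·S⁻¹ = [1603/14219 858/14219; 6163/14219 -480/14219; -17/14219 4701/14219]
step 0: x' = x̄ + K·y = [33568/14219, -32700/14219, -5004/14219]
step 0: P' = (I − K·H)·P̄ = [123586/14219 -60190/14219 286/14219; -60190/14219 36258/14219 -160/14219; 286/14219 -160/14219 1567/14219]
step 1: x̄ = F·x = [61264/14219, -109844/14219, 70404/14219]
step 1: P̄ = F·P·Fᵀ + Q = [325340/14219 -460706/14219 191203/14219; -460706/14219 831578/14219 -300819/14219; 191203/14219 -300819/14219 217054/14219]
step 1: y = z − H·x̄ = [144205/14219, -182774/14219]
step 1: S = H·P̄·Hᵀ + R = [1837266/14219 -1231305/14219; -1231305/14219 1967705/14219]
step 1: K = P̄·Hᵀ·S⁻¹ = [-6563137/29525079 7499962/49208465; 17650567/29525079 -4160416/49208465; -82087/29525079 16198681/49208465]
step 1: x' = x̄ + K·y = [14033489/147625395, -84957887/147625395, 102126617/147625395]
step 1: P' = (I − K·H)·P̄ = [1094436874/147625395 -580034122/147625395 7499962/147625395; -580034122/147625395 378269896/147625395 -4160416/147625395; 7499962/147625395 -4160416/147625395 16198681/147625395]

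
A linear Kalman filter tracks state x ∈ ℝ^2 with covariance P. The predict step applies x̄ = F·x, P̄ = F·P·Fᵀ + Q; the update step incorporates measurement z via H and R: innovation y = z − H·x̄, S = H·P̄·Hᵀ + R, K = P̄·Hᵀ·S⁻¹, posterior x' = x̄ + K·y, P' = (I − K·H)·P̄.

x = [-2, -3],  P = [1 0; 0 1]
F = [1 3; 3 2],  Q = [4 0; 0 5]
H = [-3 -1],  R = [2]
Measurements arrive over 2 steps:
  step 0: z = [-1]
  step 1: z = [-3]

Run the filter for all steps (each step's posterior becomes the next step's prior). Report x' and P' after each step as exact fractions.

step 0: x̄ = F·x = [-11, -12]
step 0: P̄ = F·P·Fᵀ + Q = [14 9; 9 18]
step 0: y = z − H·x̄ = [-46]
step 0: S = H·P̄·Hᵀ + R = [200]
step 0: K = P̄·Hᵀ·S⁻¹ = [-51/200; -9/40]
step 0: x' = x̄ + K·y = [73/100, -33/20]
step 0: P' = (I − K·H)·P̄ = [199/200 -99/40; -99/40 63/8]
step 1: x̄ = F·x = [-211/50, -111/100]
step 1: P̄ = F·P·Fᵀ + Q = [3051/50 2301/100; 2301/100 3151/200]
step 1: y = z − H·x̄ = [-1677/100]
step 1: S = H·P̄·Hᵀ + R = [140999/200]
step 1: K = P̄·Hᵀ·S⁻¹ = [-41214/140999; -16957/140999]
step 1: x' = x̄ + K·y = [96143/140999, 127860/140999]
step 1: P' = (I − K·H)·P̄ = [110790/140999 -249942/140999; -249942/140999 783740/140999]

step 0: x' = [73/100, -33/20], P' = [199/200 -99/40; -99/40 63/8]
step 1: x' = [96143/140999, 127860/140999], P' = [110790/140999 -249942/140999; -249942/140999 783740/140999]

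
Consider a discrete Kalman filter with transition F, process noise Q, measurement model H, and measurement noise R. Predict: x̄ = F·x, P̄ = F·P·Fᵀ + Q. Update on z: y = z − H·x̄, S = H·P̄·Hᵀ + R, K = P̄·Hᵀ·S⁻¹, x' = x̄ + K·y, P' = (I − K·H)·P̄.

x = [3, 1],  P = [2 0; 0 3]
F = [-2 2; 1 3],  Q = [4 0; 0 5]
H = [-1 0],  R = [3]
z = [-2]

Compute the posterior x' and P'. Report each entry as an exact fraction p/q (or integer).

x̄ = F·x = [-4, 6]
P̄ = F·P·Fᵀ + Q = [24 14; 14 34]
y = z − H·x̄ = [-6]
S = H·P̄·Hᵀ + R = [27]
K = P̄·Hᵀ·S⁻¹ = [-8/9; -14/27]
x' = x̄ + K·y = [4/3, 82/9]
P' = (I − K·H)·P̄ = [8/3 14/9; 14/9 722/27]

x' = [4/3, 82/9]
P' = [8/3 14/9; 14/9 722/27]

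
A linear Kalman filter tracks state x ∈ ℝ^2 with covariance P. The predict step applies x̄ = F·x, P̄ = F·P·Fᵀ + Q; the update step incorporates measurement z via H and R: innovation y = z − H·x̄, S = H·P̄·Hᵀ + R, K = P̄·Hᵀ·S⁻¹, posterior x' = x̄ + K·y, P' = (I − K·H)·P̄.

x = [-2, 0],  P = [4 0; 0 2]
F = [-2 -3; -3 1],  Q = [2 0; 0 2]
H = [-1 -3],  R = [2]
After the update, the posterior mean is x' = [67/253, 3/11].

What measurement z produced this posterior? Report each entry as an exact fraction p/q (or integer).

z = [-1]

x̄ = F·x = [4, 6]
P̄ = F·P·Fᵀ + Q = [36 18; 18 40]
S = H·P̄·Hᵀ + R = [506]
K = P̄·Hᵀ·S⁻¹ = [-45/253; -3/11]
x' − x̄ = [-945/253, -63/11] = K·y
y = (KᵀK)⁻¹·Kᵀ·(x' − x̄) = [21]
z = y + H·x̄ = [21] + [-22] = [-1]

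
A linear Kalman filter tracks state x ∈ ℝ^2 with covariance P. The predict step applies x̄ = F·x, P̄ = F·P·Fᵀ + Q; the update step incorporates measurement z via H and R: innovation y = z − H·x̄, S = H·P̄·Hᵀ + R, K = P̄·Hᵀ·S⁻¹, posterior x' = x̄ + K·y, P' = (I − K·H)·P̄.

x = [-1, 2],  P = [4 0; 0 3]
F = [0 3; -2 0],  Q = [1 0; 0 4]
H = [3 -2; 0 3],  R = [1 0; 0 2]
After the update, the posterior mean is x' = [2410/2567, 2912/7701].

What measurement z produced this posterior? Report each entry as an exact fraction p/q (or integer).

z = [2, 1]

x̄ = F·x = [6, 2]
P̄ = F·P·Fᵀ + Q = [28 0; 0 20]
S = H·P̄·Hᵀ + R = [333 -120; -120 182]
K = P̄·Hᵀ·S⁻¹ = [2548/7701 560/2567; -40/23103 2530/7701]
x' − x̄ = [-12992/2567, -12490/7701] = K·y
y = (KᵀK)⁻¹·Kᵀ·(x' − x̄) = [-12, -5]
z = y + H·x̄ = [-12, -5] + [14, 6] = [2, 1]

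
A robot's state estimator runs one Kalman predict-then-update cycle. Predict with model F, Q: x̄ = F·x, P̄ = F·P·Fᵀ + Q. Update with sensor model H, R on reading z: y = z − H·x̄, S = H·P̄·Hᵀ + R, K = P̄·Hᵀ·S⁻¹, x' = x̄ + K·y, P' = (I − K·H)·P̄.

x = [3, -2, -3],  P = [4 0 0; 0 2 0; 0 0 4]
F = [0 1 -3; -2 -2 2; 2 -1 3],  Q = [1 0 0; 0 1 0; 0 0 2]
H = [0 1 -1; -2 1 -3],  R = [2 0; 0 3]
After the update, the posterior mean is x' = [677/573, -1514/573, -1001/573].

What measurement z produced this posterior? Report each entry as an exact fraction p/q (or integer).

x̄ = F·x = [7, -8, -1]
P̄ = F·P·Fᵀ + Q = [39 -28 -38; -28 41 12; -38 12 56]
S = H·P̄·Hᵀ + R = [75 141; 141 288]
K = P̄·Hᵀ·S⁻¹ = [584/573 -90/191; -83/573 54/191; -464/573 68/573]
x' − x̄ = [-3334/573, 3070/573, -428/573] = K·y
y = (KᵀK)⁻¹·Kᵀ·(x' − x̄) = [4, 21]
z = y + H·x̄ = [4, 21] + [-7, -19] = [-3, 2]

z = [-3, 2]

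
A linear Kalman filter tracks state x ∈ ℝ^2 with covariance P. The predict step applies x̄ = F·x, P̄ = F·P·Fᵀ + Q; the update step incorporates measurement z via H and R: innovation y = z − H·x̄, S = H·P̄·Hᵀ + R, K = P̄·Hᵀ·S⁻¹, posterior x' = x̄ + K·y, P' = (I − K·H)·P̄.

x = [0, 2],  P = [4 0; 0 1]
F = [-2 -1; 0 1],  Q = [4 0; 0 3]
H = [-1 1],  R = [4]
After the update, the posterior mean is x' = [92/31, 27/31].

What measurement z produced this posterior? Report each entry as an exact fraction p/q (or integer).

x̄ = F·x = [-2, 2]
P̄ = F·P·Fᵀ + Q = [21 -1; -1 4]
S = H·P̄·Hᵀ + R = [31]
K = P̄·Hᵀ·S⁻¹ = [-22/31; 5/31]
x' − x̄ = [154/31, -35/31] = K·y
y = (KᵀK)⁻¹·Kᵀ·(x' − x̄) = [-7]
z = y + H·x̄ = [-7] + [4] = [-3]

z = [-3]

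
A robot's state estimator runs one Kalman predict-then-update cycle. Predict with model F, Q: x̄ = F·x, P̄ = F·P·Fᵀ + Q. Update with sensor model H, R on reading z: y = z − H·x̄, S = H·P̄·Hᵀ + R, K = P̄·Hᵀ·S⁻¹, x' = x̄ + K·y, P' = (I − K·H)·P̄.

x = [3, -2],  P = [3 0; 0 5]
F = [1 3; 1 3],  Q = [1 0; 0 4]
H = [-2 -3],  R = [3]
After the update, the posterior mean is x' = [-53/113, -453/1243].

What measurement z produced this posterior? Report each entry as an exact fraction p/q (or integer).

z = [2]

x̄ = F·x = [-3, -3]
P̄ = F·P·Fᵀ + Q = [49 48; 48 52]
S = H·P̄·Hᵀ + R = [1243]
K = P̄·Hᵀ·S⁻¹ = [-22/113; -252/1243]
x' − x̄ = [286/113, 3276/1243] = K·y
y = (KᵀK)⁻¹·Kᵀ·(x' − x̄) = [-13]
z = y + H·x̄ = [-13] + [15] = [2]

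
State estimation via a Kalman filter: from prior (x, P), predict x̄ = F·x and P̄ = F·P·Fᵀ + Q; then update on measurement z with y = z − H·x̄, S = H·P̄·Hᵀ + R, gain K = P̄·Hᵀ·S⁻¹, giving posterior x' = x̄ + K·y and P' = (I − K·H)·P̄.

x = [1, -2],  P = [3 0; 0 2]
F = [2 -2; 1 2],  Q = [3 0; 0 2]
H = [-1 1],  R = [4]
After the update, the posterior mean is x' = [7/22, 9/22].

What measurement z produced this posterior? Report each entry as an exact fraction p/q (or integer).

z = [1]

x̄ = F·x = [6, -3]
P̄ = F·P·Fᵀ + Q = [23 -2; -2 13]
S = H·P̄·Hᵀ + R = [44]
K = P̄·Hᵀ·S⁻¹ = [-25/44; 15/44]
x' − x̄ = [-125/22, 75/22] = K·y
y = (KᵀK)⁻¹·Kᵀ·(x' − x̄) = [10]
z = y + H·x̄ = [10] + [-9] = [1]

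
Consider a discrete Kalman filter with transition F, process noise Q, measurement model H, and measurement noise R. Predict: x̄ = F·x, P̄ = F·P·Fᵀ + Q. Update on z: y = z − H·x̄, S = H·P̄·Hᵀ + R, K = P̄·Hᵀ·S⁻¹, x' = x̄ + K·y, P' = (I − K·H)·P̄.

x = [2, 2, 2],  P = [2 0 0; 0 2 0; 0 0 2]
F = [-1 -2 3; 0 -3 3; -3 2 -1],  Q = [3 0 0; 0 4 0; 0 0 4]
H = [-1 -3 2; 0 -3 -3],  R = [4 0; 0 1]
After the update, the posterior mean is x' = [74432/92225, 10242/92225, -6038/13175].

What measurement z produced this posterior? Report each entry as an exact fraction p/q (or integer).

z = [-2, 1]

x̄ = F·x = [0, 0, -4]
P̄ = F·P·Fᵀ + Q = [31 30 -8; 30 40 -18; -8 -18 32]
S = H·P̄·Hᵀ + R = [951 180; 180 325]
K = P̄·Hᵀ·S⁻¹ = [-6529/55335 -12702/92225; -3238/18445 -9762/92225; 462/2635 -2982/13175]
x' − x̄ = [74432/92225, 10242/92225, 46662/13175] = K·y
y = (KᵀK)⁻¹·Kᵀ·(x' − x̄) = [6, -11]
z = y + H·x̄ = [6, -11] + [-8, 12] = [-2, 1]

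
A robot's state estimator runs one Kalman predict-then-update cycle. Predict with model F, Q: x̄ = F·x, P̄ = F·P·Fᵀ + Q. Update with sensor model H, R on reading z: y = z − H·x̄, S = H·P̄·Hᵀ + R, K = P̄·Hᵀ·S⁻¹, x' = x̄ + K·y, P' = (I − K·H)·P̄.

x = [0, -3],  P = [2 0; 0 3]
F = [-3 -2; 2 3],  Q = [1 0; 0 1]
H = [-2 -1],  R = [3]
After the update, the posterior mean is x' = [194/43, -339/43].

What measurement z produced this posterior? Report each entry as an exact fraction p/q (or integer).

z = [-1]

x̄ = F·x = [6, -9]
P̄ = F·P·Fᵀ + Q = [31 -30; -30 36]
S = H·P̄·Hᵀ + R = [43]
K = P̄·Hᵀ·S⁻¹ = [-32/43; 24/43]
x' − x̄ = [-64/43, 48/43] = K·y
y = (KᵀK)⁻¹·Kᵀ·(x' − x̄) = [2]
z = y + H·x̄ = [2] + [-3] = [-1]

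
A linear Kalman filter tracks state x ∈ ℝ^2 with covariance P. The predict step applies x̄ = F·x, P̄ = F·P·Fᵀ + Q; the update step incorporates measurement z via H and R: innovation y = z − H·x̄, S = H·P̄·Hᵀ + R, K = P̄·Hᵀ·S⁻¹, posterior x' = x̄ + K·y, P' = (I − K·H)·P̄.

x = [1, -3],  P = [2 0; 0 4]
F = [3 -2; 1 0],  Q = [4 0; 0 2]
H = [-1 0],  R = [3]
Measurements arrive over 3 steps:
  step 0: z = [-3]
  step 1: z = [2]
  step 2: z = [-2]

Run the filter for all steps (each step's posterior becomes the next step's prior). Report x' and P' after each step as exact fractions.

step 0: x' = [141/41, 5/41], P' = [114/41 18/41; 18/41 128/41]
step 1: x' = [-1733/1609, 1839/1609], P' = [4458/1609 918/1609; 918/1609 5408/1609]
step 2: x' = [29239/20667, 2217/6889], P' = [19058/6889 3846/6889; 3846/6889 23672/6889]

step 0: x̄ = F·x = [9, 1]
step 0: P̄ = F·P·Fᵀ + Q = [38 6; 6 4]
step 0: y = z − H·x̄ = [6]
step 0: S = H·P̄·Hᵀ + R = [41]
step 0: K = P̄·Hᵀ·S⁻¹ = [-38/41; -6/41]
step 0: x' = x̄ + K·y = [141/41, 5/41]
step 0: P' = (I − K·H)·P̄ = [114/41 18/41; 18/41 128/41]
step 1: x̄ = F·x = [413/41, 141/41]
step 1: P̄ = F·P·Fᵀ + Q = [1486/41 306/41; 306/41 196/41]
step 1: y = z − H·x̄ = [495/41]
step 1: S = H·P̄·Hᵀ + R = [1609/41]
step 1: K = P̄·Hᵀ·S⁻¹ = [-1486/1609; -306/1609]
step 1: x' = x̄ + K·y = [-1733/1609, 1839/1609]
step 1: P' = (I − K·H)·P̄ = [4458/1609 918/1609; 918/1609 5408/1609]
step 2: x̄ = F·x = [-8877/1609, -1733/1609]
step 2: P̄ = F·P·Fᵀ + Q = [57174/1609 11538/1609; 11538/1609 7676/1609]
step 2: y = z − H·x̄ = [-12095/1609]
step 2: S = H·P̄·Hᵀ + R = [62001/1609]
step 2: K = P̄·Hᵀ·S⁻¹ = [-19058/20667; -1282/6889]
step 2: x' = x̄ + K·y = [29239/20667, 2217/6889]
step 2: P' = (I − K·H)·P̄ = [19058/6889 3846/6889; 3846/6889 23672/6889]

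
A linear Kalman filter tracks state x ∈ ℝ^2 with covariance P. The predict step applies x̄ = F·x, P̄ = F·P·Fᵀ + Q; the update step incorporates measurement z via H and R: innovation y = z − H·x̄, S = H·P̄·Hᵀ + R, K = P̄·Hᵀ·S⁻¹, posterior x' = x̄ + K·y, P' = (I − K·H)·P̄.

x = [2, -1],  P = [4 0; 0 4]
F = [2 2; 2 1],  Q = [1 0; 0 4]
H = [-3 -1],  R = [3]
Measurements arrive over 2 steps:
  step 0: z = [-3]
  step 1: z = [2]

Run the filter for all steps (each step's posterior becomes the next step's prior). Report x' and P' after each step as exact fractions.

step 0: x̄ = F·x = [2, 3]
step 0: P̄ = F·P·Fᵀ + Q = [33 24; 24 24]
step 0: y = z − H·x̄ = [6]
step 0: S = H·P̄·Hᵀ + R = [468]
step 0: K = P̄·Hᵀ·S⁻¹ = [-41/156; -8/39]
step 0: x' = x̄ + K·y = [11/26, 23/13]
step 0: P' = (I − K·H)·P̄ = [35/52 -16/13; -16/13 56/13]
step 1: x̄ = F·x = [57/13, 34/13]
step 1: P̄ = F·P·Fᵀ + Q = [144/13 51/13; 51/13 79/13]
step 1: y = z − H·x̄ = [231/13]
step 1: S = H·P̄·Hᵀ + R = [1720/13]
step 1: K = P̄·Hᵀ·S⁻¹ = [-483/1720; -29/215]
step 1: x' = x̄ + K·y = [-1041/1720, 47/215]
step 1: P' = (I − K·H)·P̄ = [1107/1720 -234/215; -234/215 789/215]

step 0: x' = [11/26, 23/13], P' = [35/52 -16/13; -16/13 56/13]
step 1: x' = [-1041/1720, 47/215], P' = [1107/1720 -234/215; -234/215 789/215]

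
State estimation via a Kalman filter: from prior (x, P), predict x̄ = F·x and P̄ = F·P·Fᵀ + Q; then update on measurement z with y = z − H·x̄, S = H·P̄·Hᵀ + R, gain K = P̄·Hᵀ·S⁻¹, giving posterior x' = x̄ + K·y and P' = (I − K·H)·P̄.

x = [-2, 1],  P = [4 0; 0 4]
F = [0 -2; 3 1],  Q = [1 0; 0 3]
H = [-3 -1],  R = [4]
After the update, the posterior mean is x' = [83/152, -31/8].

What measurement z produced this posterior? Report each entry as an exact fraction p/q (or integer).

z = [2]

x̄ = F·x = [-2, -5]
P̄ = F·P·Fᵀ + Q = [17 -8; -8 43]
S = H·P̄·Hᵀ + R = [152]
K = P̄·Hᵀ·S⁻¹ = [-43/152; -1/8]
x' − x̄ = [387/152, 9/8] = K·y
y = (KᵀK)⁻¹·Kᵀ·(x' − x̄) = [-9]
z = y + H·x̄ = [-9] + [11] = [2]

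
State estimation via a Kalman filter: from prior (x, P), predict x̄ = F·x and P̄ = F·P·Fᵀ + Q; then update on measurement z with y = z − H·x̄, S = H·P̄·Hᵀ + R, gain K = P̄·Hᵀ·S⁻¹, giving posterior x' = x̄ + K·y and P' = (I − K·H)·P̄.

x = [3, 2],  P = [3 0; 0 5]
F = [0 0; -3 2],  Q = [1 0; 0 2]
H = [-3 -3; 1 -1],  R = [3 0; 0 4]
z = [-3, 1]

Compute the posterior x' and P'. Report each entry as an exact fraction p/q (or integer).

x' = [328/621, 227/621]
P' = [641/1242 -539/1242; -539/1242 833/1242]

x̄ = F·x = [0, -5]
P̄ = F·P·Fᵀ + Q = [1 0; 0 49]
y = z − H·x̄ = [-18, -4]
S = H·P̄·Hᵀ + R = [453 144; 144 54]
K = P̄·Hᵀ·S⁻¹ = [-17/207 295/1242; -49/207 -343/1242]
x' = x̄ + K·y = [328/621, 227/621]
P' = (I − K·H)·P̄ = [641/1242 -539/1242; -539/1242 833/1242]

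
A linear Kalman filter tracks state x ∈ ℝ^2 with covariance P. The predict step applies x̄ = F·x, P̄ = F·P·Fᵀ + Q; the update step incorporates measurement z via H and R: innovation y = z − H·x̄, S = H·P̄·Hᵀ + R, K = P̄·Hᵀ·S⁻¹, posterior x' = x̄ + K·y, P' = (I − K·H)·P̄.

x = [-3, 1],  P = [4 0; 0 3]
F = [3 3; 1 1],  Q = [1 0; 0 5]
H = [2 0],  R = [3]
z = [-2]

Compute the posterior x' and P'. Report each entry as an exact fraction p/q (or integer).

x' = [-274/259, -14/37]
P' = [192/259 9/37; 9/37 192/37]

x̄ = F·x = [-6, -2]
P̄ = F·P·Fᵀ + Q = [64 21; 21 12]
y = z − H·x̄ = [10]
S = H·P̄·Hᵀ + R = [259]
K = P̄·Hᵀ·S⁻¹ = [128/259; 6/37]
x' = x̄ + K·y = [-274/259, -14/37]
P' = (I − K·H)·P̄ = [192/259 9/37; 9/37 192/37]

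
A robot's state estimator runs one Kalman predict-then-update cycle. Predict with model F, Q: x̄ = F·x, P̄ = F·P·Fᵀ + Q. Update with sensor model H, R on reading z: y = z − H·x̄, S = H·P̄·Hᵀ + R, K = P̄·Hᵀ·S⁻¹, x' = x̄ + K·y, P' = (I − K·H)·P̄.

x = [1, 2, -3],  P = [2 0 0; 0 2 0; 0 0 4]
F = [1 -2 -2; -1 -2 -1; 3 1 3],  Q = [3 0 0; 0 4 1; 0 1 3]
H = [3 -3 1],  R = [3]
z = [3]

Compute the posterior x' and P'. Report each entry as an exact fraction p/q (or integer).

x̄ = F·x = [3, -2, -4]
P̄ = F·P·Fᵀ + Q = [29 14 -22; 14 18 -21; -22 -21 59]
y = z − H·x̄ = [-8]
S = H·P̄·Hᵀ + R = [227]
K = P̄·Hᵀ·S⁻¹ = [23/227; -33/227; 56/227]
x' = x̄ + K·y = [497/227, -190/227, -1356/227]
P' = (I − K·H)·P̄ = [6054/227 3937/227 -6282/227; 3937/227 2997/227 -2919/227; -6282/227 -2919/227 10257/227]

x' = [497/227, -190/227, -1356/227]
P' = [6054/227 3937/227 -6282/227; 3937/227 2997/227 -2919/227; -6282/227 -2919/227 10257/227]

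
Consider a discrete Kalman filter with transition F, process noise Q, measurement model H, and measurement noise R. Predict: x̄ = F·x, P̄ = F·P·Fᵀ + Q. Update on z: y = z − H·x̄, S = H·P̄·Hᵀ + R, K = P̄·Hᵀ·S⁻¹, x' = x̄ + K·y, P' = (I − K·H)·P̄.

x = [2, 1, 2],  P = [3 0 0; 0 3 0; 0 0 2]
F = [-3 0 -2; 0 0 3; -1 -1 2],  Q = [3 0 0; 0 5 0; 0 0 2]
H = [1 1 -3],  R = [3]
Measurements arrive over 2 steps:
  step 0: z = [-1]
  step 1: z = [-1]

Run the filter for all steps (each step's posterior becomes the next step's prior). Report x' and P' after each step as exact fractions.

step 0: x̄ = F·x = [-10, 6, 1]
step 0: P̄ = F·P·Fᵀ + Q = [38 -12 1; -12 23 12; 1 12 16]
step 0: y = z − H·x̄ = [6]
step 0: S = H·P̄·Hᵀ + R = [106]
step 0: K = P̄·Hᵀ·S⁻¹ = [23/106; -25/106; -35/106]
step 0: x' = x̄ + K·y = [-461/53, 243/53, -52/53]
step 0: P' = (I − K·H)·P̄ = [3499/106 -697/106 911/106; -697/106 1813/106 397/106; 911/106 397/106 471/106]
step 1: x̄ = F·x = [1487/53, -156/53, 114/53]
step 1: P̄ = F·P·Fᵀ + Q = [44625/106 -11025/106 1836/53; -11025/106 4769/106 -549/53; 1836/53 -549/53 391/53]
step 1: y = z − H·x̄ = [-1042/53]
step 1: S = H·P̄·Hᵀ + R = [9628/53]
step 1: K = P̄·Hᵀ·S⁻¹ = [2823/2407; -1481/9628; 57/4814]
step 1: x' = x̄ + K·y = [12031/2407, 389/4814, 4617/2407]
step 1: P' = (I − K·H)·P̄ = [823731/4814 -342933/4814 77310/2407; -342933/4814 391785/9628 -48273/4814; 77310/2407 -48273/4814 17696/2407]

step 0: x' = [-461/53, 243/53, -52/53], P' = [3499/106 -697/106 911/106; -697/106 1813/106 397/106; 911/106 397/106 471/106]
step 1: x' = [12031/2407, 389/4814, 4617/2407], P' = [823731/4814 -342933/4814 77310/2407; -342933/4814 391785/9628 -48273/4814; 77310/2407 -48273/4814 17696/2407]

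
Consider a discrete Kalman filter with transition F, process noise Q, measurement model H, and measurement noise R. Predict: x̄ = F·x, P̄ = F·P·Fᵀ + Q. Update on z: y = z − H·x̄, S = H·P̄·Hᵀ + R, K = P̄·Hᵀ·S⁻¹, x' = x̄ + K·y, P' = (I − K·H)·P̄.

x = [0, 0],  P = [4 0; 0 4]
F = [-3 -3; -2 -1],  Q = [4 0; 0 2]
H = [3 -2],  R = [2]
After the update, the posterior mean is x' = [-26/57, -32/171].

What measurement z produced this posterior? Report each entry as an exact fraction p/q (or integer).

x̄ = F·x = [0, 0]
P̄ = F·P·Fᵀ + Q = [76 36; 36 22]
S = H·P̄·Hᵀ + R = [342]
K = P̄·Hᵀ·S⁻¹ = [26/57; 32/171]
x' − x̄ = [-26/57, -32/171] = K·y
y = (KᵀK)⁻¹·Kᵀ·(x' − x̄) = [-1]
z = y + H·x̄ = [-1] + [0] = [-1]

z = [-1]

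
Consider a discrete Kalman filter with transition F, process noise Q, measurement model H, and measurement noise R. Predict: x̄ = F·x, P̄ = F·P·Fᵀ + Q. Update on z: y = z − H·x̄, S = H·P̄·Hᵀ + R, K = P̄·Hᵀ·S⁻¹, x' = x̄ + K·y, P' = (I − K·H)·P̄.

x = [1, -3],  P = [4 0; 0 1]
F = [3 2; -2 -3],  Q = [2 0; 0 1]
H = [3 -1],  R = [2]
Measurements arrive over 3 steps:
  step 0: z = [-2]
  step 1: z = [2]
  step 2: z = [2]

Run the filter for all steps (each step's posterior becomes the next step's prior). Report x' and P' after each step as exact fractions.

step 0: x' = [213/293, 1239/293], P' = [138/293 258/293; 258/293 890/293]
step 1: x' = [1409/16225, -279823/146025], P' = [5952/16225 10084/16225; 10084/16225 353302/146025]
step 2: x' = [15168857/18711801, 1095957/2079089], P' = [6875150/18711801 3886178/6237267; 3886178/6237267 15101252/6237267]

step 0: x̄ = F·x = [-3, 7]
step 0: P̄ = F·P·Fᵀ + Q = [42 -30; -30 26]
step 0: y = z − H·x̄ = [14]
step 0: S = H·P̄·Hᵀ + R = [586]
step 0: K = P̄·Hᵀ·S⁻¹ = [78/293; -58/293]
step 0: x' = x̄ + K·y = [213/293, 1239/293]
step 0: P' = (I − K·H)·P̄ = [138/293 258/293; 258/293 890/293]
step 1: x̄ = F·x = [3117/293, -4143/293]
step 1: P̄ = F·P·Fᵀ + Q = [8484/293 -9522/293; -9522/293 11951/293]
step 1: y = z − H·x̄ = [-12908/293]
step 1: S = H·P̄·Hᵀ + R = [146025/293]
step 1: K = P̄·Hᵀ·S⁻¹ = [3886/16225; -40517/146025]
step 1: x' = x̄ + K·y = [1409/16225, -279823/146025]
step 1: P' = (I − K·H)·P̄ = [5952/16225 10084/16225; 10084/16225 353302/146025]
step 2: x̄ = F·x = [-521603/146025, 271369/48675]
step 2: P̄ = F·P·Fᵀ + Q = [3276442/146025 -1207016/48675; -1207016/48675 514343/16225]
step 2: y = z − H·x̄ = [296774/16225]
step 2: S = H·P̄·Hᵀ + R = [6237267/16225]
step 2: K = P̄·Hᵀ·S⁻¹ = [498162/2079089; -1721359/6237267]
step 2: x' = x̄ + K·y = [15168857/18711801, 1095957/2079089]
step 2: P' = (I − K·H)·P̄ = [6875150/18711801 3886178/6237267; 3886178/6237267 15101252/6237267]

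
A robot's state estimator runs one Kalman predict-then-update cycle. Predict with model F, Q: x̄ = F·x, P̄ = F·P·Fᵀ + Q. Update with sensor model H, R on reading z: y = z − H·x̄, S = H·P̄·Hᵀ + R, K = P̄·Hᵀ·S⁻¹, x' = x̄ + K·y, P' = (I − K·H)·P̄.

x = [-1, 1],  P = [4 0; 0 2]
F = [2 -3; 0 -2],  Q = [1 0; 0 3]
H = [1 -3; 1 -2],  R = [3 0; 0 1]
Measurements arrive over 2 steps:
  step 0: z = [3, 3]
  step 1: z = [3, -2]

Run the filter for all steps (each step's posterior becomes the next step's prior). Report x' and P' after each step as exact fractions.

step 0: x' = [3/19, -478/399], P' = [246/19 105/19; 105/19 997/399]
step 1: x' = [207759/100877, 217821/201754], P' = [281346/100877 114021/100877; 114021/100877 120691/201754]

step 0: x̄ = F·x = [-5, -2]
step 0: P̄ = F·P·Fᵀ + Q = [35 12; 12 11]
step 0: y = z − H·x̄ = [2, 4]
step 0: S = H·P̄·Hᵀ + R = [65 41; 41 32]
step 0: K = P̄·Hᵀ·S⁻¹ = [-23/19 36/19; -262/399 211/399]
step 0: x' = x̄ + K·y = [3/19, -478/399]
step 0: P' = (I − K·H)·P̄ = [246/19 105/19; 105/19 997/399]
step 1: x̄ = F·x = [520/133, 956/399]
step 1: P̄ = F·P·Fᵀ + Q = [1192/133 -946/133; -946/133 5185/399]
step 1: y = z − H·x̄ = [835/133, -446/399]
step 1: S = H·P̄·Hᵀ + R = [22822/133 16292/133; 16292/133 36067/399]
step 1: K = P̄·Hᵀ·S⁻¹ = [-20239/100877 53304/100877; -44677/201754 -6670/100877]
step 1: x' = x̄ + K·y = [207759/100877, 217821/201754]
step 1: P' = (I − K·H)·P̄ = [281346/100877 114021/100877; 114021/100877 120691/201754]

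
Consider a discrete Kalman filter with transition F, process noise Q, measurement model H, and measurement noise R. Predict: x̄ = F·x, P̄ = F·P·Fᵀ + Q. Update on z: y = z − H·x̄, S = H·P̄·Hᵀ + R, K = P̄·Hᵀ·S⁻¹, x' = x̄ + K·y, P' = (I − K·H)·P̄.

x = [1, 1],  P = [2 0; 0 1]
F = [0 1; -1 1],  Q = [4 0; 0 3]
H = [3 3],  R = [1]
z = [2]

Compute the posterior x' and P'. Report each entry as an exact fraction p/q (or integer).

x̄ = F·x = [1, 0]
P̄ = F·P·Fᵀ + Q = [5 1; 1 6]
y = z − H·x̄ = [-1]
S = H·P̄·Hᵀ + R = [118]
K = P̄·Hᵀ·S⁻¹ = [9/59; 21/118]
x' = x̄ + K·y = [50/59, -21/118]
P' = (I − K·H)·P̄ = [133/59 -130/59; -130/59 267/118]

x' = [50/59, -21/118]
P' = [133/59 -130/59; -130/59 267/118]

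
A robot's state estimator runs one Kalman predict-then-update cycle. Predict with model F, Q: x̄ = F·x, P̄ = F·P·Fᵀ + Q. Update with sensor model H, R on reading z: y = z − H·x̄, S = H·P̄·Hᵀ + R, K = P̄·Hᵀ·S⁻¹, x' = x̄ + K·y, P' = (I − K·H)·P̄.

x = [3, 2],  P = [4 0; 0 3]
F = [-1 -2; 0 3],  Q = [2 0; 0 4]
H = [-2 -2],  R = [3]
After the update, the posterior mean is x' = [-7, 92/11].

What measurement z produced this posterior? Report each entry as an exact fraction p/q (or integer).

z = [-3]

x̄ = F·x = [-7, 6]
P̄ = F·P·Fᵀ + Q = [18 -18; -18 31]
S = H·P̄·Hᵀ + R = [55]
K = P̄·Hᵀ·S⁻¹ = [0; -26/55]
x' − x̄ = [0, 26/11] = K·y
y = (KᵀK)⁻¹·Kᵀ·(x' − x̄) = [-5]
z = y + H·x̄ = [-5] + [2] = [-3]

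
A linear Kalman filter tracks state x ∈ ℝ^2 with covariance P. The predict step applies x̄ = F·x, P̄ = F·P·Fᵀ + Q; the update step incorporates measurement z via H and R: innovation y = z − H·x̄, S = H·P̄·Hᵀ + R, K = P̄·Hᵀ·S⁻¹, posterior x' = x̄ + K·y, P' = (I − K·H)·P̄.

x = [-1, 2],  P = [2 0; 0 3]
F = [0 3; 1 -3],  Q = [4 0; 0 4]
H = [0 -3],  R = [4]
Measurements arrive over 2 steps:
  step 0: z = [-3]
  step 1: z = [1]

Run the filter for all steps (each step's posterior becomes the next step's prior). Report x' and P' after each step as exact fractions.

step 0: x' = [-138/301, 269/301], P' = [2770/301 -108/301; -108/301 132/301]
step 1: x' = [52617/26747, -1515/3821], P' = [178376/26747 -432/3821; -432/3821 1660/3821]

step 0: x̄ = F·x = [6, -7]
step 0: P̄ = F·P·Fᵀ + Q = [31 -27; -27 33]
step 0: y = z − H·x̄ = [-24]
step 0: S = H·P̄·Hᵀ + R = [301]
step 0: K = P̄·Hᵀ·S⁻¹ = [81/301; -99/301]
step 0: x' = x̄ + K·y = [-138/301, 269/301]
step 0: P' = (I − K·H)·P̄ = [2770/301 -108/301; -108/301 132/301]
step 1: x̄ = F·x = [807/301, -135/43]
step 1: P̄ = F·P·Fᵀ + Q = [2392/301 -216/43; -216/43 830/43]
step 1: y = z − H·x̄ = [-362/43]
step 1: S = H·P̄·Hᵀ + R = [7642/43]
step 1: K = P̄·Hᵀ·S⁻¹ = [324/3821; -1245/3821]
step 1: x' = x̄ + K·y = [52617/26747, -1515/3821]
step 1: P' = (I − K·H)·P̄ = [178376/26747 -432/3821; -432/3821 1660/3821]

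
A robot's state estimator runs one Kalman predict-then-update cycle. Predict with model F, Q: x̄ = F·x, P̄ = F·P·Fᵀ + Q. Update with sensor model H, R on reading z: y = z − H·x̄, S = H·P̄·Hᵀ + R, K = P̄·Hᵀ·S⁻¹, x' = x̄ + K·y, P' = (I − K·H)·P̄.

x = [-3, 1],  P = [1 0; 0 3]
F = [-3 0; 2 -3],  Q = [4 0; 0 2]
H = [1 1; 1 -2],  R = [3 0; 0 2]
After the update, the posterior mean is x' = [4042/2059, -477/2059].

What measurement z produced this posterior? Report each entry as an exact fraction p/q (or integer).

x̄ = F·x = [9, -9]
P̄ = F·P·Fᵀ + Q = [13 -6; -6 33]
S = H·P̄·Hᵀ + R = [37 -47; -47 171]
K = P̄·Hᵀ·S⁻¹ = [1186/2059 627/2059; 1233/4118 -1395/4118]
x' − x̄ = [-14489/2059, 18054/2059] = K·y
y = (KᵀK)⁻¹·Kᵀ·(x' − x̄) = [1, -25]
z = y + H·x̄ = [1, -25] + [0, 27] = [1, 2]

z = [1, 2]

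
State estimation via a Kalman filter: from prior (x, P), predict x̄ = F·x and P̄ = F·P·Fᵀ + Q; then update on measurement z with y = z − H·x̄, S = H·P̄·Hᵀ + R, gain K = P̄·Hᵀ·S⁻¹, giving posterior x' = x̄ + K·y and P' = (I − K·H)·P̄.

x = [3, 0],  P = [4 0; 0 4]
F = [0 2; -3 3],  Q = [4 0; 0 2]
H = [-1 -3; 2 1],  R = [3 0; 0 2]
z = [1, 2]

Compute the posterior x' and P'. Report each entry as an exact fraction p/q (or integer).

x̄ = F·x = [0, -9]
P̄ = F·P·Fᵀ + Q = [20 24; 24 74]
y = z − H·x̄ = [-26, 11]
S = H·P̄·Hᵀ + R = [833 -430; -430 252]
K = P̄·Hᵀ·S⁻¹ = [542/3127 1719/3127; -2383/6254 -2077/12508]
x' = x̄ + K·y = [4817/3127, -11503/12508]
P' = (I − K·H)·P̄ = [2388/3127 -1338/3127; -1338/3127 3275/6254]

x' = [4817/3127, -11503/12508]
P' = [2388/3127 -1338/3127; -1338/3127 3275/6254]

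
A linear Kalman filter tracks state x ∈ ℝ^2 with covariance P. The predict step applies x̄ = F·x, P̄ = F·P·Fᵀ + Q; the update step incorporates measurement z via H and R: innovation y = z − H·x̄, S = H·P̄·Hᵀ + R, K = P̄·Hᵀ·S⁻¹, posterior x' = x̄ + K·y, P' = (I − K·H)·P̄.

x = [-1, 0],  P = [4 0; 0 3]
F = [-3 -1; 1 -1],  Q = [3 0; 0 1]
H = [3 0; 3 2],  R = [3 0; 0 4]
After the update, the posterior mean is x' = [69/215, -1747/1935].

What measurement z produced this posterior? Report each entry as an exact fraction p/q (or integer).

x̄ = F·x = [3, -1]
P̄ = F·P·Fᵀ + Q = [42 -9; -9 8]
S = H·P̄·Hᵀ + R = [381 324; 324 306]
K = P̄·Hᵀ·S⁻¹ = [66/215 6/215; -87/215 1519/3870]
x' − x̄ = [-576/215, 188/1935] = K·y
y = (KᵀK)⁻¹·Kᵀ·(x' − x̄) = [-8, -8]
z = y + H·x̄ = [-8, -8] + [9, 7] = [1, -1]

z = [1, -1]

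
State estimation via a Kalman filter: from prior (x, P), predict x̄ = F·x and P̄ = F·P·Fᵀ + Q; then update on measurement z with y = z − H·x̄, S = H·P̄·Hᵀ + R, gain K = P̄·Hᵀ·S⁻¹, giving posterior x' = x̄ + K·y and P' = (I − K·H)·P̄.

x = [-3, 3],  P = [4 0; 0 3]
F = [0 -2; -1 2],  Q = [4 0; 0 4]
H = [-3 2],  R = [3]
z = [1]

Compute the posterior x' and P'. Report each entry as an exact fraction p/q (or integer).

x' = [42/53, 97/53]
P' = [752/371 1020/371; 1020/371 1644/371]

x̄ = F·x = [-6, 9]
P̄ = F·P·Fᵀ + Q = [16 -12; -12 20]
y = z − H·x̄ = [-35]
S = H·P̄·Hᵀ + R = [371]
K = P̄·Hᵀ·S⁻¹ = [-72/371; 76/371]
x' = x̄ + K·y = [42/53, 97/53]
P' = (I − K·H)·P̄ = [752/371 1020/371; 1020/371 1644/371]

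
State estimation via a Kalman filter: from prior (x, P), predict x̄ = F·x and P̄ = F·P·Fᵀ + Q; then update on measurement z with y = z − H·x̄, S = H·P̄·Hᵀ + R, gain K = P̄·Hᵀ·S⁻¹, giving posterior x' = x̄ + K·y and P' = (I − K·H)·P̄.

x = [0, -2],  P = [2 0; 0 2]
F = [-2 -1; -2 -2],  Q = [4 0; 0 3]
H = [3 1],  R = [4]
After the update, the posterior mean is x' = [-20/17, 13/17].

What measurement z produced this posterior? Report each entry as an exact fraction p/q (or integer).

z = [-3]

x̄ = F·x = [2, 4]
P̄ = F·P·Fᵀ + Q = [14 12; 12 19]
S = H·P̄·Hᵀ + R = [221]
K = P̄·Hᵀ·S⁻¹ = [54/221; 55/221]
x' − x̄ = [-54/17, -55/17] = K·y
y = (KᵀK)⁻¹·Kᵀ·(x' − x̄) = [-13]
z = y + H·x̄ = [-13] + [10] = [-3]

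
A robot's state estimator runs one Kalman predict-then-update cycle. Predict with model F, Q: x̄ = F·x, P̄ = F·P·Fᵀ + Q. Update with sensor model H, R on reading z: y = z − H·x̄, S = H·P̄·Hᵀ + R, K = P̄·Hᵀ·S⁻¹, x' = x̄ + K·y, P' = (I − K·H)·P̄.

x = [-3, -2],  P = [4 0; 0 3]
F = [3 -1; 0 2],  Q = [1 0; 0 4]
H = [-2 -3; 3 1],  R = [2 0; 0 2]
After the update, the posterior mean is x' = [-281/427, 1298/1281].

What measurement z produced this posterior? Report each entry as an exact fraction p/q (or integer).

x̄ = F·x = [-7, -4]
P̄ = F·P·Fᵀ + Q = [40 -6; -6 16]
S = H·P̄·Hᵀ + R = [234 -222; -222 342]
K = P̄·Hᵀ·S⁻¹ = [57/427 538/1281; -1063/2562 -235/854]
x' − x̄ = [2708/427, 6422/1281] = K·y
y = (KᵀK)⁻¹·Kᵀ·(x' − x̄) = [-28, 24]
z = y + H·x̄ = [-28, 24] + [26, -25] = [-2, -1]

z = [-2, -1]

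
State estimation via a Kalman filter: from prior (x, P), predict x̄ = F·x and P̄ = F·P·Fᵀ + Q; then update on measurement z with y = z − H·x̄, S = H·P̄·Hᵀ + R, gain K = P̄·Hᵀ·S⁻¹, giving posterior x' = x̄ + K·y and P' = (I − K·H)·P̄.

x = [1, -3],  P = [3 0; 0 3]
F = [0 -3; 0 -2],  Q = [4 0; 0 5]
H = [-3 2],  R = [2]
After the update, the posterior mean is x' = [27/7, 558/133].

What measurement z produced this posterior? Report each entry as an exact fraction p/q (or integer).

x̄ = F·x = [9, 6]
P̄ = F·P·Fᵀ + Q = [31 18; 18 17]
S = H·P̄·Hᵀ + R = [133]
K = P̄·Hᵀ·S⁻¹ = [-3/7; -20/133]
x' − x̄ = [-36/7, -240/133] = K·y
y = (KᵀK)⁻¹·Kᵀ·(x' − x̄) = [12]
z = y + H·x̄ = [12] + [-15] = [-3]

z = [-3]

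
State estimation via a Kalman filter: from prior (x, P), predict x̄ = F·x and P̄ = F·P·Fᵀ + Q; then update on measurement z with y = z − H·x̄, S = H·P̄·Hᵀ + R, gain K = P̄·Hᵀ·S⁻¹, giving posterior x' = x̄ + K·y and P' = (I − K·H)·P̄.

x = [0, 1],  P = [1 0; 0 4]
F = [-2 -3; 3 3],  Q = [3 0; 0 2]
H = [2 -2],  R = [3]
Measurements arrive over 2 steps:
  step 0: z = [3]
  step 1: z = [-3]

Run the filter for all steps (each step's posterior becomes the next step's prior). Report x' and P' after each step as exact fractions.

step 0: x' = [151/233, -191/233], P' = [1157/699 902/699; 902/699 1169/699]
step 1: x' = [-149991/516593, 618234/516593], P' = [782566/516593 605377/516593; 605377/516593 814060/516593]

step 0: x̄ = F·x = [-3, 3]
step 0: P̄ = F·P·Fᵀ + Q = [43 -42; -42 47]
step 0: y = z − H·x̄ = [15]
step 0: S = H·P̄·Hᵀ + R = [699]
step 0: K = P̄·Hᵀ·S⁻¹ = [170/699; -178/699]
step 0: x' = x̄ + K·y = [151/233, -191/233]
step 0: P' = (I − K·H)·P̄ = [1157/699 902/699; 902/699 1169/699]
step 1: x̄ = F·x = [271/233, -120/233]
step 1: P̄ = F·P·Fᵀ + Q = [28070/699 -10331/233; -10331/233 12856/233]
step 1: y = z − H·x̄ = [-1481/233]
step 1: S = H·P̄·Hᵀ + R = [516593/699]
step 1: K = P̄·Hᵀ·S⁻¹ = [118126/516593; -139122/516593]
step 1: x' = x̄ + K·y = [-149991/516593, 618234/516593]
step 1: P' = (I − K·H)·P̄ = [782566/516593 605377/516593; 605377/516593 814060/516593]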